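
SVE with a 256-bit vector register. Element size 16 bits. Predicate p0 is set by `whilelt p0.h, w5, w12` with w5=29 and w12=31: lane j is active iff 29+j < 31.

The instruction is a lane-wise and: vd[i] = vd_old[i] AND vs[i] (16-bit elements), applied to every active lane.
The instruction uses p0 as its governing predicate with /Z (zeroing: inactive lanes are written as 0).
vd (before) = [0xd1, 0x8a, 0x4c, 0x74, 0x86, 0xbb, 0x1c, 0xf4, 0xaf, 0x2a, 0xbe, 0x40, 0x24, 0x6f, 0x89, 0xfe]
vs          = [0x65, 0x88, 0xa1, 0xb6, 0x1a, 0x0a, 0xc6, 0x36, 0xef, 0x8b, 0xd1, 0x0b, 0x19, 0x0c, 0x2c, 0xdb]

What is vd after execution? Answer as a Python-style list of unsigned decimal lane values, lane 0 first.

vd = [65, 136, 0, 0, 0, 0, 0, 0, 0, 0, 0, 0, 0, 0, 0, 0]

register lanes = 256/16 = 16
whilelt: lane j active iff 29+j < 31 → j < 2 → 2 active
lane  0: and(0xd1,0x65) ⇒ 0x41
lane  1: and(0x8a,0x88) ⇒ 0x88
lane  2: tail/zero ⇒ 0x00
lane  3: tail/zero ⇒ 0x00
lane  4: tail/zero ⇒ 0x00
lane  5: tail/zero ⇒ 0x00
lane  6: tail/zero ⇒ 0x00
lane  7: tail/zero ⇒ 0x00
lane  8: tail/zero ⇒ 0x00
lane  9: tail/zero ⇒ 0x00
lane 10: tail/zero ⇒ 0x00
lane 11: tail/zero ⇒ 0x00
lane 12: tail/zero ⇒ 0x00
lane 13: tail/zero ⇒ 0x00
lane 14: tail/zero ⇒ 0x00
lane 15: tail/zero ⇒ 0x00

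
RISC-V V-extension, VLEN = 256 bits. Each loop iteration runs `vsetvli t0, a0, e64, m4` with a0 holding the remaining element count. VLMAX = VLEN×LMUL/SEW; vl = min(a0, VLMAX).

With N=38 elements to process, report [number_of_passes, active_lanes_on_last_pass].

lanes per group: 256·4/64 = 16
iterations = ceil(38/16) = 3; final-pass vl = 6

[iterations, last_vl] = [3, 6]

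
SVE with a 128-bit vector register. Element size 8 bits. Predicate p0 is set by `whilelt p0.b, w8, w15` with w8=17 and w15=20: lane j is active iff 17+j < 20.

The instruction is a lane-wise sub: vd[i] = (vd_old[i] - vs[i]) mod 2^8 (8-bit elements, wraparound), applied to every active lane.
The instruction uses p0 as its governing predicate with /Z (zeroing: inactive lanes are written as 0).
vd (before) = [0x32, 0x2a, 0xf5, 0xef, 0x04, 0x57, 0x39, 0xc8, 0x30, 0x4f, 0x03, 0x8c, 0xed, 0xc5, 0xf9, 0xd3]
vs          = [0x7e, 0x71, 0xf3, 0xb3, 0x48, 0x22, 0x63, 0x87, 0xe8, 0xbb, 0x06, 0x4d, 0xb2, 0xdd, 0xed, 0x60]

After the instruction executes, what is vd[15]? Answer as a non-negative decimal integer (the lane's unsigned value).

register lanes = 128/8 = 16
active while 17+j < 20, i.e. j ∈ [0,3) capped at 16 ⇒ 3
vd[0] sub(0x32,0x7e) -> 0xb4
vd[1] sub(0x2a,0x71) -> 0xb9
vd[2] sub(0xf5,0xf3) -> 0x02
vd[3] tail/zero -> 0x00
vd[4] tail/zero -> 0x00
vd[5] tail/zero -> 0x00
vd[6] tail/zero -> 0x00
vd[7] tail/zero -> 0x00
vd[8] tail/zero -> 0x00
vd[9] tail/zero -> 0x00
vd[10] tail/zero -> 0x00
vd[11] tail/zero -> 0x00
vd[12] tail/zero -> 0x00
vd[13] tail/zero -> 0x00
vd[14] tail/zero -> 0x00
vd[15] tail/zero -> 0x00

vd[15] = 0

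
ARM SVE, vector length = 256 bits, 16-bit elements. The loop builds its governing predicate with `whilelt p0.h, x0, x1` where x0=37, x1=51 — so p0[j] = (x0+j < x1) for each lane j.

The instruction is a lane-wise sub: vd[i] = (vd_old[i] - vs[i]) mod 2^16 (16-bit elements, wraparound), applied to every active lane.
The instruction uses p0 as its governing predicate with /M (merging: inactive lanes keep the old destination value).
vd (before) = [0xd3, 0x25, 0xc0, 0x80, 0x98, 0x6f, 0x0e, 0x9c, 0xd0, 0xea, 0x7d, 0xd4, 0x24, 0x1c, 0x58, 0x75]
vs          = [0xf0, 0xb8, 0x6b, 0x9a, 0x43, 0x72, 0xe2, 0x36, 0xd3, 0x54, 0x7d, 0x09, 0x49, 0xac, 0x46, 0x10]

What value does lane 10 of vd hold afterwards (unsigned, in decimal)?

register lanes = 256/16 = 16
active while 37+j < 51, i.e. j ∈ [0,14) capped at 16 ⇒ 14
[0] sub(0xd3,0xf0) = 0xffe3
[1] sub(0x25,0xb8) = 0xff6d
[2] sub(0xc0,0x6b) = 0x55
[3] sub(0x80,0x9a) = 0xffe6
[4] sub(0x98,0x43) = 0x55
[5] sub(0x6f,0x72) = 0xfffd
[6] sub(0x0e,0xe2) = 0xff2c
[7] sub(0x9c,0x36) = 0x66
[8] sub(0xd0,0xd3) = 0xfffd
[9] sub(0xea,0x54) = 0x96
[10] sub(0x7d,0x7d) = 0x00
[11] sub(0xd4,0x09) = 0xcb
[12] sub(0x24,0x49) = 0xffdb
[13] sub(0x1c,0xac) = 0xff70
[14] tail/keep = 0x58
[15] tail/keep = 0x75

vd[10] = 0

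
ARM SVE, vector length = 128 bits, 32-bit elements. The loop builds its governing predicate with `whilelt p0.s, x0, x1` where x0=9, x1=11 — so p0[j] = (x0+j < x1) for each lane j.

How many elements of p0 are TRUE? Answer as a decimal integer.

lane count: 128 div 32 = 4
p0[j] = (9+j < 11); true for j=0..1 → 2 lanes set

vl = 2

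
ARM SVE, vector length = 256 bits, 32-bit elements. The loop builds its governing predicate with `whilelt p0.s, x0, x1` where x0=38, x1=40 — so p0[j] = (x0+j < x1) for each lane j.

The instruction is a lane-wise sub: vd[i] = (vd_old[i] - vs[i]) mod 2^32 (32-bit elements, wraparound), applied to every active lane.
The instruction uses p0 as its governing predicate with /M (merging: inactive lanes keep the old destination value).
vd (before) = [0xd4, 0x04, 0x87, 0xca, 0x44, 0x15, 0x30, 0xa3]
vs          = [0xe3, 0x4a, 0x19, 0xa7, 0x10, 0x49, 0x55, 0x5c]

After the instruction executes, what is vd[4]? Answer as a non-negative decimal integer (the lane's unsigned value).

vd[4] = 68

register lanes = 256/32 = 8
whilelt: lane j active iff 38+j < 40 → j < 2 → 2 active
[0] sub(0xd4,0xe3) = 0xfffffff1
[1] sub(0x04,0x4a) = 0xffffffba
[2] tail/keep = 0x87
[3] tail/keep = 0xca
[4] tail/keep = 0x44
[5] tail/keep = 0x15
[6] tail/keep = 0x30
[7] tail/keep = 0xa3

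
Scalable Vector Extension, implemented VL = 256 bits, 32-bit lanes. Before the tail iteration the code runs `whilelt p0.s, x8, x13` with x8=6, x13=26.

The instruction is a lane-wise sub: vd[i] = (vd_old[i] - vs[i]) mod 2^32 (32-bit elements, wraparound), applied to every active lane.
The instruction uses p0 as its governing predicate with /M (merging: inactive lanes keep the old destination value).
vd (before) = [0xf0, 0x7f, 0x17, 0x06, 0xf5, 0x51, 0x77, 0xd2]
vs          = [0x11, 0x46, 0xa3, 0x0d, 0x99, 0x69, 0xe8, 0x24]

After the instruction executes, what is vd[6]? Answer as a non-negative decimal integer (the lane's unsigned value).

vd[6] = 4294967183

lane count: 256 div 32 = 8
p0[j] = (6+j < 26); true for j=0..7 → 8 lanes set
  i=0: sub(0xf0,0x11) → 223
  i=1: sub(0x7f,0x46) → 57
  i=2: sub(0x17,0xa3) → 4294967156
  i=3: sub(0x06,0x0d) → 4294967289
  i=4: sub(0xf5,0x99) → 92
  i=5: sub(0x51,0x69) → 4294967272
  i=6: sub(0x77,0xe8) → 4294967183
  i=7: sub(0xd2,0x24) → 174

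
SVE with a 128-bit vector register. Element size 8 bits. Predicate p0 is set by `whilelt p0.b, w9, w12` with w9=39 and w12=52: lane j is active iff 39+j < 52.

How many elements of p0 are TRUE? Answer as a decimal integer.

vl = 13

128-bit reg / 8-bit elem → 16 lanes
active while 39+j < 52, i.e. j ∈ [0,13) capped at 16 ⇒ 13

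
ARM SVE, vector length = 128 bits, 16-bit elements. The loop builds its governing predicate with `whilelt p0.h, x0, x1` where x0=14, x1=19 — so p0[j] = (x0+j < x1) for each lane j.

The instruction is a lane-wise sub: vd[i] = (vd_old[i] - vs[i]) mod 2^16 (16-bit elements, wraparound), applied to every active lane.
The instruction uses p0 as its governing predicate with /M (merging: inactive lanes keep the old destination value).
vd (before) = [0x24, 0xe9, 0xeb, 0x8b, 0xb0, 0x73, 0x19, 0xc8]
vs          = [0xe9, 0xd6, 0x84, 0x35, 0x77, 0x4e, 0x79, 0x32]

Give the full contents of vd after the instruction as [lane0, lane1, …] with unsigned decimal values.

vd = [65339, 19, 103, 86, 57, 115, 25, 200]

128-bit reg / 16-bit elem → 8 lanes
p0[j] = (14+j < 19); true for j=0..4 → 5 lanes set
  i=0: sub(0x24,0xe9) → 65339
  i=1: sub(0xe9,0xd6) → 19
  i=2: sub(0xeb,0x84) → 103
  i=3: sub(0x8b,0x35) → 86
  i=4: sub(0xb0,0x77) → 57
  i=5: tail/keep → 115
  i=6: tail/keep → 25
  i=7: tail/keep → 200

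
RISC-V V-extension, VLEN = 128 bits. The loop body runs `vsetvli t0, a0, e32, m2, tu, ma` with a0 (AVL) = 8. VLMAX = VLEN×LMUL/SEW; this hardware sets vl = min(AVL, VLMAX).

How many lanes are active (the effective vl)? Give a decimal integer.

VLMAX = VLEN×LMUL/SEW = 128×2/32 = 8
AVL=8 ≤ VLMAX=8, so vl = 8

vl = 8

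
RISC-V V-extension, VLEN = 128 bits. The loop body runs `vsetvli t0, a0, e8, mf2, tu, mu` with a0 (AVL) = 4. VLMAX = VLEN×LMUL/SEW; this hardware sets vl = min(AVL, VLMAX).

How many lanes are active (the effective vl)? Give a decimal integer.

vl = 4

lanes per group: 128·1/2/8 = 8
AVL=4 ≤ VLMAX=8, so vl = 4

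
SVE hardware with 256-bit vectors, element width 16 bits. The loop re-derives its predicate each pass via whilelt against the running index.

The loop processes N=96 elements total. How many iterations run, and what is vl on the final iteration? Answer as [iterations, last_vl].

[iterations, last_vl] = [6, 16]

register lanes = 256/16 = 16
N=96: ⌈96/16⌉ = 6 iters; last vl = 96 − 5×16 = 16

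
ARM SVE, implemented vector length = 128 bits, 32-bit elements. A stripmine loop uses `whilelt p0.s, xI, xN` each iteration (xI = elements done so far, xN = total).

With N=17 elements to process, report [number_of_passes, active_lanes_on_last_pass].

[iterations, last_vl] = [5, 1]

128-bit reg / 32-bit elem → 4 lanes
iterations = ceil(17/4) = 5; final-pass vl = 1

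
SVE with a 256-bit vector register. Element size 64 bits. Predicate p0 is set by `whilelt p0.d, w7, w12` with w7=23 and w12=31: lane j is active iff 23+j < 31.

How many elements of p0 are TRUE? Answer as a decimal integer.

vl = 4

lane count: 256 div 64 = 4
whilelt: lane j active iff 23+j < 31 → j < 8 → 4 active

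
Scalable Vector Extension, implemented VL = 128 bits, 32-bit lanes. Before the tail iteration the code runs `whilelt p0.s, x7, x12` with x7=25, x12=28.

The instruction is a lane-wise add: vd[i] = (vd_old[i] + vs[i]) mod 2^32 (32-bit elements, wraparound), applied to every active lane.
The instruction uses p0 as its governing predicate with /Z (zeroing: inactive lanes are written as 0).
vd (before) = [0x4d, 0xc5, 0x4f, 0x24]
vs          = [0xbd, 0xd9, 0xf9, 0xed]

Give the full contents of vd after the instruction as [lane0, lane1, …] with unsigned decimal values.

vd = [266, 414, 328, 0]

lane count: 128 div 32 = 4
whilelt: lane j active iff 25+j < 28 → j < 3 → 3 active
[0] add(0x4d,0xbd) = 0x10a
[1] add(0xc5,0xd9) = 0x19e
[2] add(0x4f,0xf9) = 0x148
[3] tail/zero = 0x00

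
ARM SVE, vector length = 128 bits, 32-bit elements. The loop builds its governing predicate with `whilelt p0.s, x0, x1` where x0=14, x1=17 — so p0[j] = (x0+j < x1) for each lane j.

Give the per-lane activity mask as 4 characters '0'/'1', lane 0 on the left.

128-bit reg / 32-bit elem → 4 lanes
p0[j] = (14+j < 17); true for j=0..2 → 3 lanes set
bits (lane 0 leftmost): 1110

predicate = 1110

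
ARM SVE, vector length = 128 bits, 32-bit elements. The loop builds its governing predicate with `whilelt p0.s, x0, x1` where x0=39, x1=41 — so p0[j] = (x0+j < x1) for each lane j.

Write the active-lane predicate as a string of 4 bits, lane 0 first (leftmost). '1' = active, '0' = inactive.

register lanes = 128/32 = 4
active while 39+j < 41, i.e. j ∈ [0,2) capped at 4 ⇒ 2
bits (lane 0 leftmost): 1100

predicate = 1100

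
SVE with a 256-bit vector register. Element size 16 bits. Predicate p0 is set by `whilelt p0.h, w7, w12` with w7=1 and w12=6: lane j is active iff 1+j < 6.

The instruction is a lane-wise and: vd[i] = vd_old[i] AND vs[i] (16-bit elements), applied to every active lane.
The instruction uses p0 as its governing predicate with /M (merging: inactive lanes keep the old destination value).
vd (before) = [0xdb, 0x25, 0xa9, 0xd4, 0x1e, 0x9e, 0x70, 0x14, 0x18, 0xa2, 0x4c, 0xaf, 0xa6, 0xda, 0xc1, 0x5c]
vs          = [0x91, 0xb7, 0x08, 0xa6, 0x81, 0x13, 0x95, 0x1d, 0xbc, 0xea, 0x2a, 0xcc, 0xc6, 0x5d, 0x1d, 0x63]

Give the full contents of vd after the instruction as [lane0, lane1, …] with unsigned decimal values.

register lanes = 256/16 = 16
active while 1+j < 6, i.e. j ∈ [0,5) capped at 16 ⇒ 5
vd[0] and(0xdb,0x91) -> 0x91
vd[1] and(0x25,0xb7) -> 0x25
vd[2] and(0xa9,0x08) -> 0x08
vd[3] and(0xd4,0xa6) -> 0x84
vd[4] and(0x1e,0x81) -> 0x00
vd[5] tail/keep -> 0x9e
vd[6] tail/keep -> 0x70
vd[7] tail/keep -> 0x14
vd[8] tail/keep -> 0x18
vd[9] tail/keep -> 0xa2
vd[10] tail/keep -> 0x4c
vd[11] tail/keep -> 0xaf
vd[12] tail/keep -> 0xa6
vd[13] tail/keep -> 0xda
vd[14] tail/keep -> 0xc1
vd[15] tail/keep -> 0x5c

vd = [145, 37, 8, 132, 0, 158, 112, 20, 24, 162, 76, 175, 166, 218, 193, 92]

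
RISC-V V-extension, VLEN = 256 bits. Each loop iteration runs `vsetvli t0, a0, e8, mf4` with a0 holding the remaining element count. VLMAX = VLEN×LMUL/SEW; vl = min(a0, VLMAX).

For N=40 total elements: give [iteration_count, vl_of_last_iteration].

[iterations, last_vl] = [5, 8]

VLMAX = VLEN×LMUL/SEW = 256×1/4/8 = 8
40 elements at 8/iter → 5 passes, remainder 8 on the last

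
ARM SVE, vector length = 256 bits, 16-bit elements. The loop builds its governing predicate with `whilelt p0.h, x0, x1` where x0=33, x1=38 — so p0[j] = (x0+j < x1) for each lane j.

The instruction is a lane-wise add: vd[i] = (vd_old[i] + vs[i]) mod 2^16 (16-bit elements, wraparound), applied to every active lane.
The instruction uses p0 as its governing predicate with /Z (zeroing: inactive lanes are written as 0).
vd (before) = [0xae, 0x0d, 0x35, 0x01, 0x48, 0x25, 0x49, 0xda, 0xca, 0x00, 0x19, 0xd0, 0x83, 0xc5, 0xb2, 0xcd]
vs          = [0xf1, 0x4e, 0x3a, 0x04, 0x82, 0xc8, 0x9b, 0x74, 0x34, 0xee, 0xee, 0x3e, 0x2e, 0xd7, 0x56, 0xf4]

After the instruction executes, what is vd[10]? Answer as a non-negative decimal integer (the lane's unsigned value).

vd[10] = 0

256-bit reg / 16-bit elem → 16 lanes
active while 33+j < 38, i.e. j ∈ [0,5) capped at 16 ⇒ 5
vd[0] add(0xae,0xf1) -> 0x19f
vd[1] add(0x0d,0x4e) -> 0x5b
vd[2] add(0x35,0x3a) -> 0x6f
vd[3] add(0x01,0x04) -> 0x05
vd[4] add(0x48,0x82) -> 0xca
vd[5] tail/zero -> 0x00
vd[6] tail/zero -> 0x00
vd[7] tail/zero -> 0x00
vd[8] tail/zero -> 0x00
vd[9] tail/zero -> 0x00
vd[10] tail/zero -> 0x00
vd[11] tail/zero -> 0x00
vd[12] tail/zero -> 0x00
vd[13] tail/zero -> 0x00
vd[14] tail/zero -> 0x00
vd[15] tail/zero -> 0x00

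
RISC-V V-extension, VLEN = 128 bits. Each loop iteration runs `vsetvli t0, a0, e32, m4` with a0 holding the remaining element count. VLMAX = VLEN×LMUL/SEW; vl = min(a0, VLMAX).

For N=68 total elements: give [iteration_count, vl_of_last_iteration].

[iterations, last_vl] = [5, 4]

VLMAX = VLEN×LMUL/SEW = 128×4/32 = 16
N=68: ⌈68/16⌉ = 5 iters; last vl = 68 − 4×16 = 4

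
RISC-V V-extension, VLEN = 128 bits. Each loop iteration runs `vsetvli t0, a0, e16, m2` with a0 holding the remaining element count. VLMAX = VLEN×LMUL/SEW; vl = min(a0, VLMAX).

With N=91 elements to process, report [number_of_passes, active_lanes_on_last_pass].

VLMAX = (128 × 2) / 16 = 16 lanes
91 elements at 16/iter → 6 passes, remainder 11 on the last

[iterations, last_vl] = [6, 11]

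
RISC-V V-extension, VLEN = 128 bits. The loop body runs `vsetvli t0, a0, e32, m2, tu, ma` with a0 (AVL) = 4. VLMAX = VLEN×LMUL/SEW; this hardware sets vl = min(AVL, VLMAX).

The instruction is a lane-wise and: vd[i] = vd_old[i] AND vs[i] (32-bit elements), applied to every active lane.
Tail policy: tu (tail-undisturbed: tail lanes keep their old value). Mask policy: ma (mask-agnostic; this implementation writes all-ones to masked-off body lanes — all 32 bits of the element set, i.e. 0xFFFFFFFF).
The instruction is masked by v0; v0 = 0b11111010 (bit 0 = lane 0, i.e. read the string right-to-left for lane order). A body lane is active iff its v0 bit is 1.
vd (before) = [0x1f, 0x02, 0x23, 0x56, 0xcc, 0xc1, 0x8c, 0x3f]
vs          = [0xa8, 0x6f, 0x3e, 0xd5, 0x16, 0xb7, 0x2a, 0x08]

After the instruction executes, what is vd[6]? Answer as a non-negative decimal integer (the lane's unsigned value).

vd[6] = 140

VLMAX = (128 × 2) / 32 = 8 lanes
vl ← min(4, 8) = 4
vd[0] mask-off/ones -> 0xffffffff
vd[1] and(0x02,0x6f) -> 0x02
vd[2] mask-off/ones -> 0xffffffff
vd[3] and(0x56,0xd5) -> 0x54
vd[4] tail/keep -> 0xcc
vd[5] tail/keep -> 0xc1
vd[6] tail/keep -> 0x8c
vd[7] tail/keep -> 0x3f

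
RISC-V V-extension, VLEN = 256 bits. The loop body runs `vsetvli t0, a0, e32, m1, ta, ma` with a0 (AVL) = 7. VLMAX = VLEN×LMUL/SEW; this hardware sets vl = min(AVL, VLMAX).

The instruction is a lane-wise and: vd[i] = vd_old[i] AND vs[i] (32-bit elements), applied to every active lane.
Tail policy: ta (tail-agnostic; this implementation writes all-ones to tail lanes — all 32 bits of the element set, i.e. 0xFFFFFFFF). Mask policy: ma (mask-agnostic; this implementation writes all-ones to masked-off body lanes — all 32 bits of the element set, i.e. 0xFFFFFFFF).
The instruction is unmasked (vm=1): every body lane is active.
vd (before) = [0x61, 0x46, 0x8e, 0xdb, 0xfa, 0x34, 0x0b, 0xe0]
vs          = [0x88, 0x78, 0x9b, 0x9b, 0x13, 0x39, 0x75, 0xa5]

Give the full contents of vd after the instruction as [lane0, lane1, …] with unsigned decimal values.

vd = [0, 64, 138, 155, 18, 48, 1, 4294967295]

lanes per group: 256·1/32 = 8
vl ← min(7, 8) = 7
[0] and(0x61,0x88) = 0x00
[1] and(0x46,0x78) = 0x40
[2] and(0x8e,0x9b) = 0x8a
[3] and(0xdb,0x9b) = 0x9b
[4] and(0xfa,0x13) = 0x12
[5] and(0x34,0x39) = 0x30
[6] and(0x0b,0x75) = 0x01
[7] tail/ones = 0xffffffff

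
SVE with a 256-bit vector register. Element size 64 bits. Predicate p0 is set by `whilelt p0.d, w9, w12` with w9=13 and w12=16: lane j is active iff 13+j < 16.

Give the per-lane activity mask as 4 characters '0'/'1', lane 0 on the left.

256-bit reg / 64-bit elem → 4 lanes
active while 13+j < 16, i.e. j ∈ [0,3) capped at 4 ⇒ 3
bits (lane 0 leftmost): 1110

predicate = 1110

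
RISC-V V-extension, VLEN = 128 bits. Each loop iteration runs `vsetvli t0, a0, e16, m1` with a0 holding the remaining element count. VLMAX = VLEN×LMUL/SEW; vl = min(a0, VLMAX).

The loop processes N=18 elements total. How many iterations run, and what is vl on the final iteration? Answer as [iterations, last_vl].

lanes per group: 128·1/16 = 8
18 elements at 8/iter → 3 passes, remainder 2 on the last

[iterations, last_vl] = [3, 2]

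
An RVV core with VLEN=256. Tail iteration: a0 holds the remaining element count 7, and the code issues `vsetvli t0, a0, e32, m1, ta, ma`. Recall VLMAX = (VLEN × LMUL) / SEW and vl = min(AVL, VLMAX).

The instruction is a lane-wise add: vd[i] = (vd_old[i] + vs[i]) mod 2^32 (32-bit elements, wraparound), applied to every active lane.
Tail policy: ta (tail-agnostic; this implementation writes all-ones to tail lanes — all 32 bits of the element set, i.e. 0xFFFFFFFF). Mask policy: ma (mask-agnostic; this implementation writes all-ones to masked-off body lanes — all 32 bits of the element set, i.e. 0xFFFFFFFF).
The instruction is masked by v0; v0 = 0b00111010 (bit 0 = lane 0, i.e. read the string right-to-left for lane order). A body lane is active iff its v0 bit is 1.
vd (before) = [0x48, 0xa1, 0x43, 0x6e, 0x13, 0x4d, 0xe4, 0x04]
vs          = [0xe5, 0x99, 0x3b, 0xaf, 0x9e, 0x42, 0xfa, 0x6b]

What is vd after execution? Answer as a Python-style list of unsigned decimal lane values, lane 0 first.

VLMAX = VLEN×LMUL/SEW = 256×1/32 = 8
vl = min(AVL, VLMAX) = min(7, 8) = 7
lane  0: mask-off/ones ⇒ 0xffffffff
lane  1: add(0xa1,0x99) ⇒ 0x13a
lane  2: mask-off/ones ⇒ 0xffffffff
lane  3: add(0x6e,0xaf) ⇒ 0x11d
lane  4: add(0x13,0x9e) ⇒ 0xb1
lane  5: add(0x4d,0x42) ⇒ 0x8f
lane  6: mask-off/ones ⇒ 0xffffffff
lane  7: tail/ones ⇒ 0xffffffff

vd = [4294967295, 314, 4294967295, 285, 177, 143, 4294967295, 4294967295]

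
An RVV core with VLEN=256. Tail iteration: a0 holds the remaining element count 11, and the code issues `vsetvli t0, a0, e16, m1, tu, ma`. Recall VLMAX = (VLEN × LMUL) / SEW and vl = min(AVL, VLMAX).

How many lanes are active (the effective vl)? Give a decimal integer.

VLMAX = VLEN×LMUL/SEW = 256×1/16 = 16
vl ← min(11, 16) = 11

vl = 11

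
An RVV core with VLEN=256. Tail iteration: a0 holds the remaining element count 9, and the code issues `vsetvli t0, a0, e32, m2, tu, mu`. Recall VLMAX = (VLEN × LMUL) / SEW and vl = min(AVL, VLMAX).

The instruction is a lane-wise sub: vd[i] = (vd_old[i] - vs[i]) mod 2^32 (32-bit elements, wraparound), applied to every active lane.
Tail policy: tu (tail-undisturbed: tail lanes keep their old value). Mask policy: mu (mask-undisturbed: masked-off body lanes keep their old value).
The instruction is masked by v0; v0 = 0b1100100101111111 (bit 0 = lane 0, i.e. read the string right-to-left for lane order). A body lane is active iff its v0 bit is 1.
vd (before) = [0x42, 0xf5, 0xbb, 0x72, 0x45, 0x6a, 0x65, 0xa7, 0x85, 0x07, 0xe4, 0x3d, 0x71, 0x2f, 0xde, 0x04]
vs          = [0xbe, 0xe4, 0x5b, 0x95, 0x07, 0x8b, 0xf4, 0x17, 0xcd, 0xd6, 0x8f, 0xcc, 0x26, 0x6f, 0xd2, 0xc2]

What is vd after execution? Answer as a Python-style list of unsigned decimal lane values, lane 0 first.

lanes per group: 256·2/32 = 16
vl = min(AVL, VLMAX) = min(9, 16) = 9
[0] sub(0x42,0xbe) = 0xffffff84
[1] sub(0xf5,0xe4) = 0x11
[2] sub(0xbb,0x5b) = 0x60
[3] sub(0x72,0x95) = 0xffffffdd
[4] sub(0x45,0x07) = 0x3e
[5] sub(0x6a,0x8b) = 0xffffffdf
[6] sub(0x65,0xf4) = 0xffffff71
[7] mask-off/keep = 0xa7
[8] sub(0x85,0xcd) = 0xffffffb8
[9] tail/keep = 0x07
[10] tail/keep = 0xe4
[11] tail/keep = 0x3d
[12] tail/keep = 0x71
[13] tail/keep = 0x2f
[14] tail/keep = 0xde
[15] tail/keep = 0x04

vd = [4294967172, 17, 96, 4294967261, 62, 4294967263, 4294967153, 167, 4294967224, 7, 228, 61, 113, 47, 222, 4]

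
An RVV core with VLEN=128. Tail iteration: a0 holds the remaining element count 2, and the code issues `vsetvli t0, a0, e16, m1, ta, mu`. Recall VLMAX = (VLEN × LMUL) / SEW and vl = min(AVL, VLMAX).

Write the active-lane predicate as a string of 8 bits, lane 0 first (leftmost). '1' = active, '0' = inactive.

predicate = 11000000

VLMAX = VLEN×LMUL/SEW = 128×1/16 = 8
AVL=2 ≤ VLMAX=8, so vl = 2
bits (lane 0 leftmost): 11000000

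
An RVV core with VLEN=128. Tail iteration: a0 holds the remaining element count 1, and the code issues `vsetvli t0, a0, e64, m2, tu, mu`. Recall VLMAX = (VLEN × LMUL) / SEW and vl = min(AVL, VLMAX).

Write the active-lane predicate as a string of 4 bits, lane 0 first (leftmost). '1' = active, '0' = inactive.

VLMAX = (128 × 2) / 64 = 4 lanes
AVL=1 ≤ VLMAX=4, so vl = 1
bits (lane 0 leftmost): 1000

predicate = 1000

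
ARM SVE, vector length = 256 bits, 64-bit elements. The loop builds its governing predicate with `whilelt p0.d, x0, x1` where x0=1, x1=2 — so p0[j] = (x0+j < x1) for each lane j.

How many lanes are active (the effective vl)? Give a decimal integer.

lane count: 256 div 64 = 4
active while 1+j < 2, i.e. j ∈ [0,1) capped at 4 ⇒ 1

vl = 1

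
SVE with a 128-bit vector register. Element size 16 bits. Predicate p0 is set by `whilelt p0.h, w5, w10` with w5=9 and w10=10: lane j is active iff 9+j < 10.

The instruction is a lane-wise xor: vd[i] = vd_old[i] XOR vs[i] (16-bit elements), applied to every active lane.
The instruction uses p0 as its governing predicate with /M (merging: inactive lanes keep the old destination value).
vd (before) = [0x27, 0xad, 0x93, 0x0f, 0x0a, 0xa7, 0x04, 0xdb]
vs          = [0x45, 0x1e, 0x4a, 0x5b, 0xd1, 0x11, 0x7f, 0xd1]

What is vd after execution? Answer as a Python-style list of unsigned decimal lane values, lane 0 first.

vd = [98, 173, 147, 15, 10, 167, 4, 219]

128-bit reg / 16-bit elem → 8 lanes
p0[j] = (9+j < 10); true for j=0..0 → 1 lanes set
vd[0] xor(0x27,0x45) -> 0x62
vd[1] tail/keep -> 0xad
vd[2] tail/keep -> 0x93
vd[3] tail/keep -> 0x0f
vd[4] tail/keep -> 0x0a
vd[5] tail/keep -> 0xa7
vd[6] tail/keep -> 0x04
vd[7] tail/keep -> 0xdb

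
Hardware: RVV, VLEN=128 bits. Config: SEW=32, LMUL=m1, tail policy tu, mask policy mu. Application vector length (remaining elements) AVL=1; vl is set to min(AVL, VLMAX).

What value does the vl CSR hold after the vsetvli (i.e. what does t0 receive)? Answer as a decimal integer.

VLMAX = VLEN×LMUL/SEW = 128×1/32 = 4
vl ← min(1, 4) = 1

vl = 1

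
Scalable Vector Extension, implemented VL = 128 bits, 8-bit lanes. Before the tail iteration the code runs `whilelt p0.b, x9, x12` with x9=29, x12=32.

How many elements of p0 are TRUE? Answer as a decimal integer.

vl = 3

lane count: 128 div 8 = 16
p0[j] = (29+j < 32); true for j=0..2 → 3 lanes set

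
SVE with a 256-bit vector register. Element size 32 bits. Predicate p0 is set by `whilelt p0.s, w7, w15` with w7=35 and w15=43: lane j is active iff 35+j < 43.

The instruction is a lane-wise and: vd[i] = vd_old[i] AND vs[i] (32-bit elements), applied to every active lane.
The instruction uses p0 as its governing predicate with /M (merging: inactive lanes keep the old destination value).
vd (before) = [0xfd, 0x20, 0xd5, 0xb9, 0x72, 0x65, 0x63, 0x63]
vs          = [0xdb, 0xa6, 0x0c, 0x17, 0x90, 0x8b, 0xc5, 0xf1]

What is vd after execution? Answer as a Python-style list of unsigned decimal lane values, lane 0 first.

vd = [217, 32, 4, 17, 16, 1, 65, 97]

256-bit reg / 32-bit elem → 8 lanes
active while 35+j < 43, i.e. j ∈ [0,8) capped at 8 ⇒ 8
  i=0: and(0xfd,0xdb) → 217
  i=1: and(0x20,0xa6) → 32
  i=2: and(0xd5,0x0c) → 4
  i=3: and(0xb9,0x17) → 17
  i=4: and(0x72,0x90) → 16
  i=5: and(0x65,0x8b) → 1
  i=6: and(0x63,0xc5) → 65
  i=7: and(0x63,0xf1) → 97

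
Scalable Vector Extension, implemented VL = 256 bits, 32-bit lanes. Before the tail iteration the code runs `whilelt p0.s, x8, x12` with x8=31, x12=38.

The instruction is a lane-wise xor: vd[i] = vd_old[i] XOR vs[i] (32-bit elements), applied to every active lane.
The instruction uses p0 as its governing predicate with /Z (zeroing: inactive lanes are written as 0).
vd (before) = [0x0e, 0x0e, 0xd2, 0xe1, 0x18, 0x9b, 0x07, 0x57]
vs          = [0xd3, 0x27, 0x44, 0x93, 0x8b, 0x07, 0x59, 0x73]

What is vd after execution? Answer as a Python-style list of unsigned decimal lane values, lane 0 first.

256-bit reg / 32-bit elem → 8 lanes
active while 31+j < 38, i.e. j ∈ [0,7) capped at 8 ⇒ 7
vd[0] xor(0x0e,0xd3) -> 0xdd
vd[1] xor(0x0e,0x27) -> 0x29
vd[2] xor(0xd2,0x44) -> 0x96
vd[3] xor(0xe1,0x93) -> 0x72
vd[4] xor(0x18,0x8b) -> 0x93
vd[5] xor(0x9b,0x07) -> 0x9c
vd[6] xor(0x07,0x59) -> 0x5e
vd[7] tail/zero -> 0x00

vd = [221, 41, 150, 114, 147, 156, 94, 0]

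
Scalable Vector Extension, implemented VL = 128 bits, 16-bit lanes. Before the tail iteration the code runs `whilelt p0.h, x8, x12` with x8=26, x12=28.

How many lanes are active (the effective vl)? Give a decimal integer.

vl = 2

128-bit reg / 16-bit elem → 8 lanes
p0[j] = (26+j < 28); true for j=0..1 → 2 lanes set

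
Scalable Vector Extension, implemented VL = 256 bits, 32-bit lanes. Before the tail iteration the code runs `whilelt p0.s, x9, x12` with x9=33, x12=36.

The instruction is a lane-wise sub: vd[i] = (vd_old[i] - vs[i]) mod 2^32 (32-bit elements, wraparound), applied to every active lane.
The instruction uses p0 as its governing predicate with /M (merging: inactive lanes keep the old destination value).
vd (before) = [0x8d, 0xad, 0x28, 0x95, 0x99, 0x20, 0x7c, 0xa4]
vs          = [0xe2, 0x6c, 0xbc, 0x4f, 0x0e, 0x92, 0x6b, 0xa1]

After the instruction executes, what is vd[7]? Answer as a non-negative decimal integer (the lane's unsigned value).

vd[7] = 164

lane count: 256 div 32 = 8
p0[j] = (33+j < 36); true for j=0..2 → 3 lanes set
  i=0: sub(0x8d,0xe2) → 4294967211
  i=1: sub(0xad,0x6c) → 65
  i=2: sub(0x28,0xbc) → 4294967148
  i=3: tail/keep → 149
  i=4: tail/keep → 153
  i=5: tail/keep → 32
  i=6: tail/keep → 124
  i=7: tail/keep → 164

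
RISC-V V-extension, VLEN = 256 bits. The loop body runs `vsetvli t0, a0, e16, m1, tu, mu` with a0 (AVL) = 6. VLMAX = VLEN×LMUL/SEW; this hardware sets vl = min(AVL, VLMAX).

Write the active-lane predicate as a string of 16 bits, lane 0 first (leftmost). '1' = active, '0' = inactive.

VLMAX = (256 × 1) / 16 = 16 lanes
vl ← min(6, 16) = 6
bits (lane 0 leftmost): 1111110000000000

predicate = 1111110000000000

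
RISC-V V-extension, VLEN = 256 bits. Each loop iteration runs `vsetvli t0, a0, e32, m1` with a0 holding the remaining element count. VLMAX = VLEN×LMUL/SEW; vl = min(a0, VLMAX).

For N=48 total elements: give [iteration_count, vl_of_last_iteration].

[iterations, last_vl] = [6, 8]

VLMAX = VLEN×LMUL/SEW = 256×1/32 = 8
N=48: ⌈48/8⌉ = 6 iters; last vl = 48 − 5×8 = 8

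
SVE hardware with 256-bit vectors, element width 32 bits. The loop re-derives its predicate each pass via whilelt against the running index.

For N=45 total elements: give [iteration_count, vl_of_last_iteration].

[iterations, last_vl] = [6, 5]

256-bit reg / 32-bit elem → 8 lanes
45 elements at 8/iter → 6 passes, remainder 5 on the last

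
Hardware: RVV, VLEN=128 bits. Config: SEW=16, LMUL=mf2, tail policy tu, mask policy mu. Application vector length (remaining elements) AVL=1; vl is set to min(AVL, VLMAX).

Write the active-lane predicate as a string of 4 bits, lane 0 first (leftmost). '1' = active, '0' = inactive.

predicate = 1000

VLMAX = VLEN×LMUL/SEW = 128×1/2/16 = 4
vl ← min(1, 4) = 1
bits (lane 0 leftmost): 1000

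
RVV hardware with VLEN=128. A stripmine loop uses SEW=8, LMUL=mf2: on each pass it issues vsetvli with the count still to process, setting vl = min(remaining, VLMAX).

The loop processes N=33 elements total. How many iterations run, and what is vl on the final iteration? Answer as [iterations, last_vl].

VLMAX = (128 × 1/2) / 8 = 8 lanes
33 elements at 8/iter → 5 passes, remainder 1 on the last

[iterations, last_vl] = [5, 1]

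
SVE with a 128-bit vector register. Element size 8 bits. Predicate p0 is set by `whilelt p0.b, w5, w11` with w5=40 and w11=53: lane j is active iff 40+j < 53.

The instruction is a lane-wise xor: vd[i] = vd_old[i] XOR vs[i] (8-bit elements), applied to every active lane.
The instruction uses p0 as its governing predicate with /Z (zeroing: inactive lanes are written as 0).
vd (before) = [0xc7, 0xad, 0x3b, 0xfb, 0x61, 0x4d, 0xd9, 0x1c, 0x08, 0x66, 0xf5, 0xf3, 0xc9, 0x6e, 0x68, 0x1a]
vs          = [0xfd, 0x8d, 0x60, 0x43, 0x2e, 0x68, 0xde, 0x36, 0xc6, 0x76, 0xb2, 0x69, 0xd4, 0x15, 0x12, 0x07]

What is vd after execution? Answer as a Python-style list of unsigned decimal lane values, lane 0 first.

register lanes = 128/8 = 16
whilelt: lane j active iff 40+j < 53 → j < 13 → 13 active
lane  0: xor(0xc7,0xfd) ⇒ 0x3a
lane  1: xor(0xad,0x8d) ⇒ 0x20
lane  2: xor(0x3b,0x60) ⇒ 0x5b
lane  3: xor(0xfb,0x43) ⇒ 0xb8
lane  4: xor(0x61,0x2e) ⇒ 0x4f
lane  5: xor(0x4d,0x68) ⇒ 0x25
lane  6: xor(0xd9,0xde) ⇒ 0x07
lane  7: xor(0x1c,0x36) ⇒ 0x2a
lane  8: xor(0x08,0xc6) ⇒ 0xce
lane  9: xor(0x66,0x76) ⇒ 0x10
lane 10: xor(0xf5,0xb2) ⇒ 0x47
lane 11: xor(0xf3,0x69) ⇒ 0x9a
lane 12: xor(0xc9,0xd4) ⇒ 0x1d
lane 13: tail/zero ⇒ 0x00
lane 14: tail/zero ⇒ 0x00
lane 15: tail/zero ⇒ 0x00

vd = [58, 32, 91, 184, 79, 37, 7, 42, 206, 16, 71, 154, 29, 0, 0, 0]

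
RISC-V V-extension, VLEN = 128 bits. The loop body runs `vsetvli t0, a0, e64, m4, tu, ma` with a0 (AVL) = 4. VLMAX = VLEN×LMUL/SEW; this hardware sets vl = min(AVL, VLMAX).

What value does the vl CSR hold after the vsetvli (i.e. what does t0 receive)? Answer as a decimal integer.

vl = 4

lanes per group: 128·4/64 = 8
vl = min(AVL, VLMAX) = min(4, 8) = 4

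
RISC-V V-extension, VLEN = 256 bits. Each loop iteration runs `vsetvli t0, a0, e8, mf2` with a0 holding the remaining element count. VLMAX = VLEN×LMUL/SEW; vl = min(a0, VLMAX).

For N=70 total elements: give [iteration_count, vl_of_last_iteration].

[iterations, last_vl] = [5, 6]

VLMAX = (256 × 1/2) / 8 = 16 lanes
N=70: ⌈70/16⌉ = 5 iters; last vl = 70 − 4×16 = 6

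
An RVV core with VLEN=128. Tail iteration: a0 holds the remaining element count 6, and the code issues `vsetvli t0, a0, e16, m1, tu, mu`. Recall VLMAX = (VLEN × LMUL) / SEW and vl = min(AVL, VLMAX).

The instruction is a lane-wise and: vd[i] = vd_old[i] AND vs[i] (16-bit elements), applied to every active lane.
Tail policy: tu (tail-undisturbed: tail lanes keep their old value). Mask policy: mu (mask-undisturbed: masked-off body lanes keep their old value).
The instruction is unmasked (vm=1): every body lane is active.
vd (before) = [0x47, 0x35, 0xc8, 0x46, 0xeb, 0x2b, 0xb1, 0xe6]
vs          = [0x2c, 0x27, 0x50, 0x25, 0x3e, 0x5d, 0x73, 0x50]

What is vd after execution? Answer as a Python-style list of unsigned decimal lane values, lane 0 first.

VLMAX = VLEN×LMUL/SEW = 128×1/16 = 8
AVL=6 ≤ VLMAX=8, so vl = 6
lane  0: and(0x47,0x2c) ⇒ 0x04
lane  1: and(0x35,0x27) ⇒ 0x25
lane  2: and(0xc8,0x50) ⇒ 0x40
lane  3: and(0x46,0x25) ⇒ 0x04
lane  4: and(0xeb,0x3e) ⇒ 0x2a
lane  5: and(0x2b,0x5d) ⇒ 0x09
lane  6: tail/keep ⇒ 0xb1
lane  7: tail/keep ⇒ 0xe6

vd = [4, 37, 64, 4, 42, 9, 177, 230]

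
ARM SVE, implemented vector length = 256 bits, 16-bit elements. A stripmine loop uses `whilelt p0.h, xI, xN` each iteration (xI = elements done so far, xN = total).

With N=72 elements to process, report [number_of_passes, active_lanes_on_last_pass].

register lanes = 256/16 = 16
iterations = ceil(72/16) = 5; final-pass vl = 8

[iterations, last_vl] = [5, 8]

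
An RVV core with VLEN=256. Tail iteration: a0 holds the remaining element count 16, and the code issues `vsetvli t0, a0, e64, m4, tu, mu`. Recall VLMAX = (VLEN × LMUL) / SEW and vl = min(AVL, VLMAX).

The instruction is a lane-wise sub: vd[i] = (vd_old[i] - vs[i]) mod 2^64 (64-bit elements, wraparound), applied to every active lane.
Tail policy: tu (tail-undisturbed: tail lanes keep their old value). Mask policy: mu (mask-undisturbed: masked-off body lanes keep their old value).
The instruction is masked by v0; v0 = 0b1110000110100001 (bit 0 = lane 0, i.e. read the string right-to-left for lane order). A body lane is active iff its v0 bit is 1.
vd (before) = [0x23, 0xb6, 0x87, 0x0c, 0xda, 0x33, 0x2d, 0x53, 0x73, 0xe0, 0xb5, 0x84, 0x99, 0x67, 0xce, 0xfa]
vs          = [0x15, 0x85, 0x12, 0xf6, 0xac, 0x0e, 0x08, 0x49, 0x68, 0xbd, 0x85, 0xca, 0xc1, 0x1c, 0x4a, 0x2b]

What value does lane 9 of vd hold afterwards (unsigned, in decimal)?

VLMAX = (256 × 4) / 64 = 16 lanes
vl = min(AVL, VLMAX) = min(16, 16) = 16
  i=0: sub(0x23,0x15) → 14
  i=1: mask-off/keep → 182
  i=2: mask-off/keep → 135
  i=3: mask-off/keep → 12
  i=4: mask-off/keep → 218
  i=5: sub(0x33,0x0e) → 37
  i=6: mask-off/keep → 45
  i=7: sub(0x53,0x49) → 10
  i=8: sub(0x73,0x68) → 11
  i=9: mask-off/keep → 224
  i=10: mask-off/keep → 181
  i=11: mask-off/keep → 132
  i=12: mask-off/keep → 153
  i=13: sub(0x67,0x1c) → 75
  i=14: sub(0xce,0x4a) → 132
  i=15: sub(0xfa,0x2b) → 207

vd[9] = 224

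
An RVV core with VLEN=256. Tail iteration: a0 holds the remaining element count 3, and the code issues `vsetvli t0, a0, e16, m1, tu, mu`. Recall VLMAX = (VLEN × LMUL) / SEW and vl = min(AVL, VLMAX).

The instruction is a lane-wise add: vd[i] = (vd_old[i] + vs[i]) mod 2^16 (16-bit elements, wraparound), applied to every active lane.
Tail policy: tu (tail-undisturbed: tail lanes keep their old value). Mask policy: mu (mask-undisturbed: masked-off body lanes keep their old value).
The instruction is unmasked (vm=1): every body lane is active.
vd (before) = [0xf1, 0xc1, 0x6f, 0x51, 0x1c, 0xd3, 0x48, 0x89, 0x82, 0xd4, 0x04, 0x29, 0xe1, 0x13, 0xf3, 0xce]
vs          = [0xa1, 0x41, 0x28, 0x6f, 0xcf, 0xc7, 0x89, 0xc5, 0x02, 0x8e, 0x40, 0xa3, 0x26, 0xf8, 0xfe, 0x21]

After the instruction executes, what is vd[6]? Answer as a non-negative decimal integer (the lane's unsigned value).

vd[6] = 72

VLMAX = VLEN×LMUL/SEW = 256×1/16 = 16
vl ← min(3, 16) = 3
lane  0: add(0xf1,0xa1) ⇒ 0x192
lane  1: add(0xc1,0x41) ⇒ 0x102
lane  2: add(0x6f,0x28) ⇒ 0x97
lane  3: tail/keep ⇒ 0x51
lane  4: tail/keep ⇒ 0x1c
lane  5: tail/keep ⇒ 0xd3
lane  6: tail/keep ⇒ 0x48
lane  7: tail/keep ⇒ 0x89
lane  8: tail/keep ⇒ 0x82
lane  9: tail/keep ⇒ 0xd4
lane 10: tail/keep ⇒ 0x04
lane 11: tail/keep ⇒ 0x29
lane 12: tail/keep ⇒ 0xe1
lane 13: tail/keep ⇒ 0x13
lane 14: tail/keep ⇒ 0xf3
lane 15: tail/keep ⇒ 0xce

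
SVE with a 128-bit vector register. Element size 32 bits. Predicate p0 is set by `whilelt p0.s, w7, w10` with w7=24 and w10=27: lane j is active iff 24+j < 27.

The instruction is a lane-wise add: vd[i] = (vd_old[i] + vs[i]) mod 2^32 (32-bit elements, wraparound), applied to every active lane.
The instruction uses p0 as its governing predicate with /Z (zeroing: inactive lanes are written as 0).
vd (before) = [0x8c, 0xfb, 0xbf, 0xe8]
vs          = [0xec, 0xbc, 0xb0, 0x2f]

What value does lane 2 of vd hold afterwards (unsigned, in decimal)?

vd[2] = 367

lane count: 128 div 32 = 4
active while 24+j < 27, i.e. j ∈ [0,3) capped at 4 ⇒ 3
vd[0] add(0x8c,0xec) -> 0x178
vd[1] add(0xfb,0xbc) -> 0x1b7
vd[2] add(0xbf,0xb0) -> 0x16f
vd[3] tail/zero -> 0x00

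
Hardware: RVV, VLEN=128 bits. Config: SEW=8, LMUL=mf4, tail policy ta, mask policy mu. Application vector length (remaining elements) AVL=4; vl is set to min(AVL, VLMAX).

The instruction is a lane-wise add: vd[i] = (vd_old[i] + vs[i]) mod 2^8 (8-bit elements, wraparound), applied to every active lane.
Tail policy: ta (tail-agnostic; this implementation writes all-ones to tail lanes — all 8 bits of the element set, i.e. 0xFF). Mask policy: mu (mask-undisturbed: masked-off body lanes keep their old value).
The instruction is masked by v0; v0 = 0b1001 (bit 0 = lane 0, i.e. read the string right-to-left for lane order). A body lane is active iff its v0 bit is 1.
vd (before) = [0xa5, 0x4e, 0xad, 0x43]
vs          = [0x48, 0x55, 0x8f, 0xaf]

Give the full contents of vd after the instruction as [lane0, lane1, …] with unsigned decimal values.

VLMAX = VLEN×LMUL/SEW = 128×1/4/8 = 4
vl ← min(4, 4) = 4
lane  0: add(0xa5,0x48) ⇒ 0xed
lane  1: mask-off/keep ⇒ 0x4e
lane  2: mask-off/keep ⇒ 0xad
lane  3: add(0x43,0xaf) ⇒ 0xf2

vd = [237, 78, 173, 242]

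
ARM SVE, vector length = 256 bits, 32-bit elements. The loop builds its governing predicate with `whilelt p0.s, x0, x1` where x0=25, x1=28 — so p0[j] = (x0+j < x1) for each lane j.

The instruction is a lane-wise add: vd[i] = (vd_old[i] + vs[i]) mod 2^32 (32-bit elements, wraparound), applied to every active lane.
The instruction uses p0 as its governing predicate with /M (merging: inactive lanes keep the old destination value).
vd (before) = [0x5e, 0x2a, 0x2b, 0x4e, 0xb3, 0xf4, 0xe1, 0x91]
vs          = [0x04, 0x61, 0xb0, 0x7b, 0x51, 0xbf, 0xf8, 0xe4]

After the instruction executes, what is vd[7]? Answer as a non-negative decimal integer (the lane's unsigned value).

vd[7] = 145

256-bit reg / 32-bit elem → 8 lanes
p0[j] = (25+j < 28); true for j=0..2 → 3 lanes set
  i=0: add(0x5e,0x04) → 98
  i=1: add(0x2a,0x61) → 139
  i=2: add(0x2b,0xb0) → 219
  i=3: tail/keep → 78
  i=4: tail/keep → 179
  i=5: tail/keep → 244
  i=6: tail/keep → 225
  i=7: tail/keep → 145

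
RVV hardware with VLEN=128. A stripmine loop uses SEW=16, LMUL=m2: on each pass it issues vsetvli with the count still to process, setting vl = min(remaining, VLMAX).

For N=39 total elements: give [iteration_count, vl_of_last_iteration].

[iterations, last_vl] = [3, 7]

VLMAX = (128 × 2) / 16 = 16 lanes
N=39: ⌈39/16⌉ = 3 iters; last vl = 39 − 2×16 = 7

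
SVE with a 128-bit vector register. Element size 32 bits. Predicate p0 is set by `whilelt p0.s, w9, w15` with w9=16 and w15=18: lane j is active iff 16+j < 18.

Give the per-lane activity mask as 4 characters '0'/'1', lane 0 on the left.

predicate = 1100

128-bit reg / 32-bit elem → 4 lanes
whilelt: lane j active iff 16+j < 18 → j < 2 → 2 active
bits (lane 0 leftmost): 1100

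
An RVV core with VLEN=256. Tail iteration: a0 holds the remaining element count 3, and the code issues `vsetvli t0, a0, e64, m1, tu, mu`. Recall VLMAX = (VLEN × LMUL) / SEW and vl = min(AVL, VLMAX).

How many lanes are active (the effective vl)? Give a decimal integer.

VLMAX = VLEN×LMUL/SEW = 256×1/64 = 4
vl ← min(3, 4) = 3

vl = 3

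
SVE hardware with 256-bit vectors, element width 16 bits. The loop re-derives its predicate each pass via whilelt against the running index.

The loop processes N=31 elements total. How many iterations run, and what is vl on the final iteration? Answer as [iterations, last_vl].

[iterations, last_vl] = [2, 15]

lane count: 256 div 16 = 16
N=31: ⌈31/16⌉ = 2 iters; last vl = 31 − 1×16 = 15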